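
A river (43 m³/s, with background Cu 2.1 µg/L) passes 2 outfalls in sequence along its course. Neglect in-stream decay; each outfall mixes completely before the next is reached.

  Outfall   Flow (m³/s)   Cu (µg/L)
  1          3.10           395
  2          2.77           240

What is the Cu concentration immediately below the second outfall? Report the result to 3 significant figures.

40.5 µg/L

Below outfall 1: Q → 46.10 m³/s, C = (43.00·2.100 + 3.100·395.0)/46.10 = 28.52 µg/L.
Below outfall 2: Q → 48.87 m³/s, C = (46.10·28.52 + 2.770·240.0)/48.87 = 40.51 µg/L.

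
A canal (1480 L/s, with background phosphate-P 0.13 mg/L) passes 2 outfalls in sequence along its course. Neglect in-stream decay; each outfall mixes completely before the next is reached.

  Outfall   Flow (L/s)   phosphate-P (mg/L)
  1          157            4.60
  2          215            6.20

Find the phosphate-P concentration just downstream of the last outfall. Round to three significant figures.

1.21 mg/L

Outfall 1: combined Q = 1637 L/s; C = (1480·0.1300 + 157.0·4.600)/1637 = 0.5587 mg/L.
Outfall 2: combined Q = 1852 L/s; C = (1637·0.5587 + 215.0·6.200)/1852 = 1.214 mg/L.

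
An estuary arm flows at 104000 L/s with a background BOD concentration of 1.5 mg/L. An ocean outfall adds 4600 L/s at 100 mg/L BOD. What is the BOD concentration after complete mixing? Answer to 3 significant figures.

5.67 mg/L

Flow-weighted average: C = (104000·1.500 + 4600·100.0) / 108600 = 616000/108600 = 5.672 mg/L.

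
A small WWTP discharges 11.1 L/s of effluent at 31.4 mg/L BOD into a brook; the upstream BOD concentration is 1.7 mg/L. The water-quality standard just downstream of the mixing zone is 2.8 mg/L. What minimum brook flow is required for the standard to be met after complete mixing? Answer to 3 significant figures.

289 L/s

Set C_mix = 2.8: (Q·1.700 + 11.10·31.40) / (Q + 11.10) = 2.8
→ Q = 11.10·(31.40 − 2.8)/(2.8 − 1.700) = 288.6 L/s.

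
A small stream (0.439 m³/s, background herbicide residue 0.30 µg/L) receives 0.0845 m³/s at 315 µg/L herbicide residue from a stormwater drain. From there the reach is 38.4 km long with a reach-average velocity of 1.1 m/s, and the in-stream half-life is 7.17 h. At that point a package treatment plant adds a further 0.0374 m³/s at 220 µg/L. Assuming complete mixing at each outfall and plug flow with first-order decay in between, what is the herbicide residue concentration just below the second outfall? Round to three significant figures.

33.3 µg/L

Conservation of mass: C = (0.4390·0.3000 + 0.08450·315.0) / 0.5235 = 26.75/0.5235 = 51.10 µg/L; combined flow 0.5235 m³/s.
Travel time t = 38.4·1000 / 1.1 = 34910 s = 9.697 h.
Half-life 7.17 h → k = ln 2 / 7.17 = 0.09667 h⁻¹ = 2.320 d⁻¹.
First-order decay: C = 51.10·exp(−k·t) = 51.10·0.3916 = 20.01 µg/L.
Second outfall: C = (0.5235·20.01 + 0.03740·220.0)/0.5609 = 33.35 µg/L.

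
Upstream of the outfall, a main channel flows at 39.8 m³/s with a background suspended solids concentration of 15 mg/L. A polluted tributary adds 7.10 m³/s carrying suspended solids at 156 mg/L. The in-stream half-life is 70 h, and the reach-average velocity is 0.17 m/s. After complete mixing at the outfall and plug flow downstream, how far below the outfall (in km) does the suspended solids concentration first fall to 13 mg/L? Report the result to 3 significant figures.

Flow-weighted average: C = (39.80·15.00 + 7.100·156.0) / 46.90 = 1705/46.90 = 36.35 mg/L.
Half-life 70 h → k = ln 2 / 70 = 0.009902 h⁻¹ = 0.2377 d⁻¹.
Set 36.35·exp(−k·t) = 13 → t = ln(36.35/13)/k = 373800 s = 103.8 h.
Distance = v·t = 0.17·373800 = 63540 m = 63.54 km.

63.5 km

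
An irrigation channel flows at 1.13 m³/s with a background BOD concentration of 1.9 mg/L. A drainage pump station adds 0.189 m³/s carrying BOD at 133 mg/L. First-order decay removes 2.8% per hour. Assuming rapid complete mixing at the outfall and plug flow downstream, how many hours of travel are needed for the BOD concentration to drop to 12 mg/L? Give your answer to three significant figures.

Conservation of mass: C = (1.130·1.900 + 0.1890·133.0) / 1.319 = 27.28/1.319 = 20.69 mg/L.
2.8%/h lost → k = −ln(1 − 0.028) = 0.02840 h⁻¹.
20.69·exp(−k·t) = 12 → t = ln(20.69/12)/k = 69020 s = 19.17 h.

19.2 h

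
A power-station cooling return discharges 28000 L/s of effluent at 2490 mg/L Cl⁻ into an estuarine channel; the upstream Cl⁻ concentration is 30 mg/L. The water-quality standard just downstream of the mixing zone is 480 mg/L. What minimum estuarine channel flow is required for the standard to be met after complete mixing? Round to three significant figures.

Set C_mix = 480: (Q·30.00 + 28000·2490) / (Q + 28000) = 480
→ Q = 28000·(2490 − 480)/(480 − 30.00) = 125100 L/s.

125000 L/s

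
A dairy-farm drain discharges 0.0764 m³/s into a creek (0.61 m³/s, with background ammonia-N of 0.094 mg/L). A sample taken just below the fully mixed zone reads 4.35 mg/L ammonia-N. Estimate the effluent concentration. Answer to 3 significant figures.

38.3 mg/L

Mass balance: 0.6100·0.09400 + 0.07640·Cₑ = 0.6864·4.350
→ Cₑ = (0.6864·4.350 − 0.6100·0.09400) / 0.07640 = 38.33 mg/L.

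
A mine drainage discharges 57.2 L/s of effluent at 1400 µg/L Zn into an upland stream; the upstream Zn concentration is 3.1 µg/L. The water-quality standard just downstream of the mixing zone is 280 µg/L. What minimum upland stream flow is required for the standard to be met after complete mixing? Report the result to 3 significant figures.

231 L/s

Set C_mix = 280: (Q·3.100 + 57.20·1400) / (Q + 57.20) = 280
→ Q = 57.20·(1400 − 280)/(280 − 3.100) = 231.4 L/s.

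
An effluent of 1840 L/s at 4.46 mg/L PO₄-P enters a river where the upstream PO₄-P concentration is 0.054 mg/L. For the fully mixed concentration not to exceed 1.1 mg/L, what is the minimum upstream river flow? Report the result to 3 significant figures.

5910 L/s

Set C_mix = 1.1: (Q·0.05400 + 1840·4.460) / (Q + 1840) = 1.1
→ Q = 1840·(4.460 − 1.1)/(1.1 − 0.05400) = 5911 L/s.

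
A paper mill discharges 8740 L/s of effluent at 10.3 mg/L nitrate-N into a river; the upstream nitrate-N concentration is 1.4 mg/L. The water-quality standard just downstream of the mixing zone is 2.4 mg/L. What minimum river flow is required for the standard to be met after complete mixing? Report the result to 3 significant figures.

69000 L/s

Set C_mix = 2.4: (Q·1.400 + 8740·10.30) / (Q + 8740) = 2.4
→ Q = 8740·(10.30 − 2.4)/(2.4 − 1.400) = 69050 L/s.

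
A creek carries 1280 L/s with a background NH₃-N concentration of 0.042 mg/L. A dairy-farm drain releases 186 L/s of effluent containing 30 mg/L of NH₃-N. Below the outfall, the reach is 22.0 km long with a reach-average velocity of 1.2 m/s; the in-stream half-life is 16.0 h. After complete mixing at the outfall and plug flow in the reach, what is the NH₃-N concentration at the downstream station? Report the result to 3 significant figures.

3.08 mg/L

Conservation of mass: C = (1280·0.04200 + 186.0·30.00) / 1466 = 5634/1466 = 3.843 mg/L.
Travel time t = 22.0·1000 / 1.2 = 18330 s = 5.093 h.
Half-life 16.0 h → k = ln 2 / 16.0 = 0.04332 h⁻¹ = 1.040 d⁻¹.
Decay over the reach: 3.843·exp(−kt) = 3.843·0.8020 = 3.082 mg/L.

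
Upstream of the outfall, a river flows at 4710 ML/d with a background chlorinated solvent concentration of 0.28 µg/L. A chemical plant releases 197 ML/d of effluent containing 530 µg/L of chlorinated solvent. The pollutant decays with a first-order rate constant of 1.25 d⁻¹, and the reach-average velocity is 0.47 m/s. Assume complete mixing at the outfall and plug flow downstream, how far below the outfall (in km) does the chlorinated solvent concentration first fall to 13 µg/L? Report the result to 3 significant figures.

Flow-weighted average: C = (4710·0.2800 + 197.0·530.0) / 4907 = 105700/4907 = 21.55 µg/L.
Set 21.55·exp(−k·t) = 13 → t = ln(21.55/13)/k = 34920 s = 9.701 h.
Distance = v·t = 0.47·34920 = 16410 m = 16.41 km.

16.4 km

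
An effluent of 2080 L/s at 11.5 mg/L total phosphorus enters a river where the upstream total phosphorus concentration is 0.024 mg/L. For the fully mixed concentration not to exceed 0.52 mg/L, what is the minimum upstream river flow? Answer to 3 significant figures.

46000 L/s

Set C_mix = 0.52: (Q·0.02400 + 2080·11.50) / (Q + 2080) = 0.52
→ Q = 2080·(11.50 − 0.52)/(0.52 − 0.02400) = 46050 L/s.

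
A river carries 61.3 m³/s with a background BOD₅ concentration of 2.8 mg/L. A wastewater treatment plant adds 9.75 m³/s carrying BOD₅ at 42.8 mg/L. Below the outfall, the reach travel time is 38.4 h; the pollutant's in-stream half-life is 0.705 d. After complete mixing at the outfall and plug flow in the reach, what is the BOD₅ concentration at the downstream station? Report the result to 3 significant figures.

1.72 mg/L

Flow-weighted average: C = (61.30·2.800 + 9.750·42.80) / 71.05 = 588.9/71.05 = 8.289 mg/L.
Half-life 0.705 d → k = ln 2 / 0.705 = 0.9832 d⁻¹.
Applying C = C₀e^(−kt): 8.289 × 0.2074 = 1.719 mg/L.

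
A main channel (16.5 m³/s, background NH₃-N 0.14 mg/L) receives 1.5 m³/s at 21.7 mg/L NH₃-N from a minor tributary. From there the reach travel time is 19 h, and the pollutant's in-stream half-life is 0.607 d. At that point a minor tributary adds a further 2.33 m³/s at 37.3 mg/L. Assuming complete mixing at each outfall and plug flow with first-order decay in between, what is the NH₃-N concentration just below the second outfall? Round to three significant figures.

4.97 mg/L

Flow-weighted average: C = (16.50·0.1400 + 1.500·21.70) / 18.00 = 34.86/18.00 = 1.937 mg/L; combined flow 18.00 m³/s.
Half-life 0.607 d → k = ln 2 / 0.607 = 1.142 d⁻¹.
After decay, C = 1.937 × e^(−kt) = 1.937 × 0.4049 = 0.7842 mg/L.
Second outfall: C = (18.00·0.7842 + 2.330·37.30)/20.33 = 4.969 mg/L.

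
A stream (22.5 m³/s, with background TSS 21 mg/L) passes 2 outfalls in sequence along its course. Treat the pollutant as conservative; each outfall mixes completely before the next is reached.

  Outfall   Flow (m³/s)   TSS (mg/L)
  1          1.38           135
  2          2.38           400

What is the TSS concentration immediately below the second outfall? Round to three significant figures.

61.3 mg/L

Outfall 1: combined Q = 23.88 m³/s; C = (22.50·21.00 + 1.380·135.0)/23.88 = 27.59 mg/L.
Outfall 2: combined Q = 26.26 m³/s; C = (23.88·27.59 + 2.380·400.0)/26.26 = 61.34 mg/L.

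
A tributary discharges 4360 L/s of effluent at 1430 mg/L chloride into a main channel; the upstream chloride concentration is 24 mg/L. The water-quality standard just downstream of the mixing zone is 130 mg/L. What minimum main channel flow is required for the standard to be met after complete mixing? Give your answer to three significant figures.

Set C_mix = 130: (Q·24.00 + 4360·1430) / (Q + 4360) = 130
→ Q = 4360·(1430 − 130)/(130 − 24.00) = 53470 L/s.

53500 L/s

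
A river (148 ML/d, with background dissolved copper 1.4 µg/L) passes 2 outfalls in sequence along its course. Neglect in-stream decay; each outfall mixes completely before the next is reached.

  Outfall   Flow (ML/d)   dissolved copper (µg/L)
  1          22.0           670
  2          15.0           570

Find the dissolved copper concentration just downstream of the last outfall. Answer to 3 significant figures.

127 µg/L

Outfall 1: combined Q = 170.0 ML/d; C = (148.0·1.400 + 22.00·670.0)/170.0 = 87.92 µg/L.
Outfall 2: combined Q = 185.0 ML/d; C = (170.0·87.92 + 15.00·570.0)/185.0 = 127.0 µg/L.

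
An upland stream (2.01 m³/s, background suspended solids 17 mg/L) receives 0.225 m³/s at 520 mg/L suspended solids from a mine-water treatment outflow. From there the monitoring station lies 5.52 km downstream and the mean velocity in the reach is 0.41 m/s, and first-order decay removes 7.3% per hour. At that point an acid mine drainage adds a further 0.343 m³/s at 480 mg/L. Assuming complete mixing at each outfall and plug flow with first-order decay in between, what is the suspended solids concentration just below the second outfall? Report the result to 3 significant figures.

Mass balance: C = (2.010·17.00 + 0.2250·520.0) / 2.235 = 151.2/2.235 = 67.64 mg/L; combined flow 2.235 m³/s.
Travel time t = 5.52·1000 / 0.41 = 13460 s = 3.740 h.
7.3%/h lost → k = −ln(1 − 0.073) = 0.07580 h⁻¹.
After decay, C = 67.64 × e^(−kt) = 67.64 × 0.7532 = 50.94 mg/L.
Second outfall: C = (2.235·50.94 + 0.3430·480.0)/2.578 = 108.0 mg/L.

108 mg/L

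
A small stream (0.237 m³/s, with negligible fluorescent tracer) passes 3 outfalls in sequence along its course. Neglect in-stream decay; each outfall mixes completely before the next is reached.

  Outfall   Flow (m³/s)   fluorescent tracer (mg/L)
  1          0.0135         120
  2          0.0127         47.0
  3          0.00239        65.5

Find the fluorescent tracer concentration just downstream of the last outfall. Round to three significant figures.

8.94 mg/L

Below outfall 1: Q → 0.2505 m³/s, C = (0.2370·0 + 0.01350·120.0)/0.2505 = 6.467 mg/L.
Below outfall 2: Q → 0.2632 m³/s, C = (0.2505·6.467 + 0.01270·47.00)/0.2632 = 8.423 mg/L.
Below outfall 3: Q → 0.2656 m³/s, C = (0.2632·8.423 + 0.002390·65.50)/0.2656 = 8.936 mg/L.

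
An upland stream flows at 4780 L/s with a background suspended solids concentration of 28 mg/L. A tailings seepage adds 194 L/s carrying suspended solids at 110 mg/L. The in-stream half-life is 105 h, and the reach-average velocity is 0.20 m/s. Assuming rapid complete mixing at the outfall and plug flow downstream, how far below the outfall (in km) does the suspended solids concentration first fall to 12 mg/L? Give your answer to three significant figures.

104 km

Conservation of mass: C = (4780·28.00 + 194.0·110.0) / 4974 = 155200/4974 = 31.20 mg/L.
Half-life 105 h → k = ln 2 / 105 = 0.006601 h⁻¹ = 0.1584 d⁻¹.
Set 31.20·exp(−k·t) = 12 → t = ln(31.20/12)/k = 521000 s = 144.7 h.
Distance = v·t = 0.20·521000 = 104200 m = 104.2 km.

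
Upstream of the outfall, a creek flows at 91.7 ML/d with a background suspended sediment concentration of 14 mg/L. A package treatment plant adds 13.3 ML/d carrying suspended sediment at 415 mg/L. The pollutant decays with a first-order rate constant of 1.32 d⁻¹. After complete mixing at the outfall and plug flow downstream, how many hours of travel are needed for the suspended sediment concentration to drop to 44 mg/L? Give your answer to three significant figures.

Flow-weighted average: C = (91.70·14.00 + 13.30·415.0) / 105.0 = 6803/105.0 = 64.79 mg/L.
64.79·exp(−k·t) = 44 → t = ln(64.79/44)/k = 25330 s = 7.037 h.

7.04 h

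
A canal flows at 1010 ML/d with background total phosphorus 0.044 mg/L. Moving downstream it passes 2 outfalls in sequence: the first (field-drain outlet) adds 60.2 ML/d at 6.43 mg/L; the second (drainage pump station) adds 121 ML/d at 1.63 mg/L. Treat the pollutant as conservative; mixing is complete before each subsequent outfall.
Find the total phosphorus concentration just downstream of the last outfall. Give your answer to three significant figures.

After outfall 1: Q = 1010 + 60.20 = 1070 ML/d; C = (1010·0.04400 + 60.20·6.430)/1070 = 0.4032 mg/L.
After outfall 2: Q = 1070 + 121.0 = 1191 ML/d; C = (1070·0.4032 + 121.0·1.630)/1191 = 0.5278 mg/L.

0.528 mg/L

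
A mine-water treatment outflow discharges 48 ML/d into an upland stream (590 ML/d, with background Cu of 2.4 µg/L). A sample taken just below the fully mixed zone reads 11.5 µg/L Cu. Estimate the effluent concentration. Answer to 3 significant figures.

Mass balance: 590.0·2.400 + 48.00·Cₑ = 638.0·11.50
→ Cₑ = (638.0·11.50 − 590.0·2.400) / 48.00 = 123.4 µg/L.

123 µg/L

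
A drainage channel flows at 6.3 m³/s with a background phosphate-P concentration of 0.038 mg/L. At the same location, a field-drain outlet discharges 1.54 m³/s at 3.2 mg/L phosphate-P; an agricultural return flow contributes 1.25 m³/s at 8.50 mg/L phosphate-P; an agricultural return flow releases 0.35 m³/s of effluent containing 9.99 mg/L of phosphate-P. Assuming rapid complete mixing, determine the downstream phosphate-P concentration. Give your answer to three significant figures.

2.04 mg/L

Mixed concentration C = ΣQC/ΣQ = (6.300·0.03800 + 1.540·3.200 + 1.250·8.500 + 0.3500·9.990) / 9.440 = 19.29/9.440 = 2.043 mg/L.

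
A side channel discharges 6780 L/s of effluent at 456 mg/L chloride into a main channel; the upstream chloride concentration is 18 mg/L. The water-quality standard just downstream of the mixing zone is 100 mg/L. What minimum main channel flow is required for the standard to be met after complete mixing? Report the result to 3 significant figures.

29400 L/s

Set C_mix = 100: (Q·18.00 + 6780·456.0) / (Q + 6780) = 100
→ Q = 6780·(456.0 − 100)/(100 − 18.00) = 29440 L/s.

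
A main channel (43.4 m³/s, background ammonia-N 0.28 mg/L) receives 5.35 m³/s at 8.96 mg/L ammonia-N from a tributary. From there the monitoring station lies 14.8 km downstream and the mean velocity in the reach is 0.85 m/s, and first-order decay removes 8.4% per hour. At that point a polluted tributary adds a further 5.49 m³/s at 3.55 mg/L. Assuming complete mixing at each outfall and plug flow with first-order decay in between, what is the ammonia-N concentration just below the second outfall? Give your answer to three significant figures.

1.08 mg/L

Flow-weighted average: C = (43.40·0.2800 + 5.350·8.960) / 48.75 = 60.09/48.75 = 1.233 mg/L; combined flow 48.75 m³/s.
Travel time t = 14.8·1000 / 0.85 = 17410 s = 4.837 h.
8.4%/h lost → k = −ln(1 − 0.084) = 0.08774 h⁻¹.
First-order decay: C = 1.233·exp(−k·t) = 1.233·0.6542 = 0.8063 mg/L.
At the second outfall, C = (48.75·0.8063 + 5.490·3.550) / (48.75 + 5.490) = 1.084 mg/L.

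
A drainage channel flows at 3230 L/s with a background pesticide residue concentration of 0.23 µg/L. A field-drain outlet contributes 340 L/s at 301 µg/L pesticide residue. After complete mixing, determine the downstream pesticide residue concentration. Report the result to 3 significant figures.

After mixing, C = (3230·0.2300 + 340.0·301.0) / 3570 = 103100/3570 = 28.87 µg/L.

28.9 µg/L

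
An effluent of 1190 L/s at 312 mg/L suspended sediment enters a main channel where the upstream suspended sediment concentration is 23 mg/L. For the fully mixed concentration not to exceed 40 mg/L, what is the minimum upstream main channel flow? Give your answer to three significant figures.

Set C_mix = 40: (Q·23.00 + 1190·312.0) / (Q + 1190) = 40
→ Q = 1190·(312.0 − 40)/(40 − 23.00) = 19040 L/s.

19000 L/s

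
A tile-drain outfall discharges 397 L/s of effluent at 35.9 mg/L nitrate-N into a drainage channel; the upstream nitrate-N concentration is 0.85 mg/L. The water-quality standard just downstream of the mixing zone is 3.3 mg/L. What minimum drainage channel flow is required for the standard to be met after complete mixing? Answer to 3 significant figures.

Set C_mix = 3.3: (Q·0.8500 + 397.0·35.90) / (Q + 397.0) = 3.3
→ Q = 397.0·(35.90 − 3.3)/(3.3 − 0.8500) = 5283 L/s.

5280 L/s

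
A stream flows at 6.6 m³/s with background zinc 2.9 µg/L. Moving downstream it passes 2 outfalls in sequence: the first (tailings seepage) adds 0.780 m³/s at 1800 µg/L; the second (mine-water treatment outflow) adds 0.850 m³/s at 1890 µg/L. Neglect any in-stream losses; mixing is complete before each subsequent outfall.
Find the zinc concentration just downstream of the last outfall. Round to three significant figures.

368 µg/L

Below outfall 1: Q → 7.380 m³/s, C = (6.600·2.900 + 0.7800·1800)/7.380 = 192.8 µg/L.
Below outfall 2: Q → 8.230 m³/s, C = (7.380·192.8 + 0.8500·1890)/8.230 = 368.1 µg/L.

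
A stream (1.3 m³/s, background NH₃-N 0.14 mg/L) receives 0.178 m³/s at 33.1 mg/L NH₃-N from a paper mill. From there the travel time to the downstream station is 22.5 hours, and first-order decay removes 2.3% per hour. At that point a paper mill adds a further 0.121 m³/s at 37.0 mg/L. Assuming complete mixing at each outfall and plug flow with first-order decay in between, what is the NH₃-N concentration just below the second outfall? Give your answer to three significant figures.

5.05 mg/L

After mixing, C = (1.300·0.1400 + 0.1780·33.10) / 1.478 = 6.074/1.478 = 4.109 mg/L; combined flow 1.478 m³/s.
2.3%/h lost → k = −ln(1 − 0.023) = 0.02327 h⁻¹.
First-order decay: C = 4.109·exp(−k·t) = 4.109·0.5924 = 2.435 mg/L.
At the second outfall, C = (1.478·2.435 + 0.1210·37.00) / (1.478 + 0.1210) = 5.050 mg/L.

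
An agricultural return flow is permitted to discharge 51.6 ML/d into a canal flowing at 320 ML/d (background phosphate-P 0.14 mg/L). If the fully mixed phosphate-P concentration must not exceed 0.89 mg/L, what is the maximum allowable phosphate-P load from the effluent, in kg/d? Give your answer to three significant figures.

286 kg/d

Mass balance at the limit: 320.0·0.1400 + 51.60·Cₑ = 371.6·0.89 → Cₑ = 5.541 mg/L.
51.60 ML/d = 0.5972 m³/s. Load = 0.5972 m³/s × 5.541 g/m³ × 86 400 s/d = 285.9 kg/d.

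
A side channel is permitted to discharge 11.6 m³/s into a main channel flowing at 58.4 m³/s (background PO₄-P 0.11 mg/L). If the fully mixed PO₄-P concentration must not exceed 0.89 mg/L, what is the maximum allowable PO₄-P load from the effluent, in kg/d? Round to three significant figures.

Mass balance at the limit: 58.40·0.1100 + 11.60·Cₑ = 70.00·0.89 → Cₑ = 4.817 mg/L.
Load = 11.60 m³/s × 4.817 g/m³ × 86 400 s/d = 4828 kg/d.

4830 kg/d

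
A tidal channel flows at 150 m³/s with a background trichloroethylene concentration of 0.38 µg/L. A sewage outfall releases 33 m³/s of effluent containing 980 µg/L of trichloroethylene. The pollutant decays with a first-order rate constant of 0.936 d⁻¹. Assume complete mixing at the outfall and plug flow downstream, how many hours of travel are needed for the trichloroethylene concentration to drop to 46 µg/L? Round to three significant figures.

Flow-weighted average: C = (150.0·0.3800 + 33.00·980.0) / 183.0 = 32400/183.0 = 177.0 µg/L.
177.0·exp(−k·t) = 46 → t = ln(177.0/46)/k = 124400 s = 34.56 h.

34.6 h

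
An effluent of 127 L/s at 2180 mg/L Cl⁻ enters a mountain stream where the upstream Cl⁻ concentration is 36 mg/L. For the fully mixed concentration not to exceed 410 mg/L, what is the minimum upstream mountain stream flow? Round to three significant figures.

Set C_mix = 410: (Q·36.00 + 127.0·2180) / (Q + 127.0) = 410
→ Q = 127.0·(2180 − 410)/(410 − 36.00) = 601.0 L/s.

601 L/s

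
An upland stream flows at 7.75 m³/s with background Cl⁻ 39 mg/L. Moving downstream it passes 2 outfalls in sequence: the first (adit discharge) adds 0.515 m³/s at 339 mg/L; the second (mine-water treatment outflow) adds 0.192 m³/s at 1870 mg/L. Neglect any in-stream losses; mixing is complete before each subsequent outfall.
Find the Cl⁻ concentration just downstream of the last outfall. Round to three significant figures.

Below outfall 1: Q → 8.265 m³/s, C = (7.750·39.00 + 0.5150·339.0)/8.265 = 57.69 mg/L.
Below outfall 2: Q → 8.457 m³/s, C = (8.265·57.69 + 0.1920·1870)/8.457 = 98.84 mg/L.

98.8 mg/L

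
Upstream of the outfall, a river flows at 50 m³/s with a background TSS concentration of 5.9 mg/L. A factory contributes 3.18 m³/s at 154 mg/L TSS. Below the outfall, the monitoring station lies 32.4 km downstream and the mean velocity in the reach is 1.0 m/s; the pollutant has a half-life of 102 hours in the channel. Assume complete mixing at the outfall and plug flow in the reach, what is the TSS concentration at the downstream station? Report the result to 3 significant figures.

Mass balance: C = (50.00·5.900 + 3.180·154.0) / 53.18 = 784.7/53.18 = 14.76 mg/L.
Travel time t = 32.4·1000 / 1.0 = 32400 s = 9.000 h.
Half-life 102 h → k = ln 2 / 102 = 0.006796 h⁻¹ = 0.1631 d⁻¹.
First-order decay: C = 14.76·exp(−k·t) = 14.76·0.9407 = 13.88 mg/L.

13.9 mg/L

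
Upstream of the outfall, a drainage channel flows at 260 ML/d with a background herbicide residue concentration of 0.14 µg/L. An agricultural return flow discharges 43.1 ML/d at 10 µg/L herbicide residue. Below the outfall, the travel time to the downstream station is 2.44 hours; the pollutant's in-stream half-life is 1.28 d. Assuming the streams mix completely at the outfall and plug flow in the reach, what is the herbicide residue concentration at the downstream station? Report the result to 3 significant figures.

1.46 µg/L

Mixed concentration C = ΣQC/ΣQ = (260.0·0.1400 + 43.10·10.00) / 303.1 = 467.4/303.1 = 1.542 µg/L.
Half-life 1.28 d → k = ln 2 / 1.28 = 0.5415 d⁻¹.
First-order decay: C = 1.542·exp(−k·t) = 1.542·0.9464 = 1.459 µg/L.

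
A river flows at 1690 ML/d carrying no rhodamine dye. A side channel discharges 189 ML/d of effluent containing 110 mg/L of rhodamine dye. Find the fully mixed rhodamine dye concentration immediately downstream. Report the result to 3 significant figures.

Conservation of mass: C = (1690·0 + 189.0·110.0) / 1879 = 20790/1879 = 11.06 mg/L.

11.1 mg/L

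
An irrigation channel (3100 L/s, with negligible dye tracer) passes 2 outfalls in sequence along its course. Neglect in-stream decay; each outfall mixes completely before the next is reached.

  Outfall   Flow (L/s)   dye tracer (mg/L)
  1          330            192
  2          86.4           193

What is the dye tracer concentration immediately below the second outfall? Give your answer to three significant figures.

22.8 mg/L

After outfall 1: Q = 3100 + 330.0 = 3430 L/s; C = (3100·0 + 330.0·192.0)/3430 = 18.47 mg/L.
After outfall 2: Q = 3430 + 86.40 = 3516 L/s; C = (3430·18.47 + 86.40·193.0)/3516 = 22.76 mg/L.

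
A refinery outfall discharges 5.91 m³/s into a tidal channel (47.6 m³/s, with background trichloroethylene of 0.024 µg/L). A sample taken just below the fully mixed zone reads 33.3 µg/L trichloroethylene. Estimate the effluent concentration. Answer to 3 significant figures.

301 µg/L

Mass balance: 47.60·0.02400 + 5.910·Cₑ = 53.51·33.30
→ Cₑ = (53.51·33.30 − 47.60·0.02400) / 5.910 = 301.3 µg/L.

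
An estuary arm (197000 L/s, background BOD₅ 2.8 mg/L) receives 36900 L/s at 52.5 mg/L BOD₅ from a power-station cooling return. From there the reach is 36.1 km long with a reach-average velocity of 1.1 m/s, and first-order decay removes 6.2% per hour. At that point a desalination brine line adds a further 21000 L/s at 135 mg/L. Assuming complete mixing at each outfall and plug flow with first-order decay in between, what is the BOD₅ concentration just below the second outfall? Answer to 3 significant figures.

Flow-weighted average: C = (197000·2.800 + 36900·52.50) / 233900 = 2489000/233900 = 10.64 mg/L; combined flow 233900 L/s.
Travel time t = 36.1·1000 / 1.1 = 32820 s = 9.116 h.
6.2%/h lost → k = −ln(1 − 0.062) = 0.06401 h⁻¹.
Decay over the reach: 10.64·exp(−kt) = 10.64·0.5580 = 5.937 mg/L.
At the second outfall, C = (233900·5.937 + 21000·135.0) / (233900 + 21000) = 16.57 mg/L.

16.6 mg/L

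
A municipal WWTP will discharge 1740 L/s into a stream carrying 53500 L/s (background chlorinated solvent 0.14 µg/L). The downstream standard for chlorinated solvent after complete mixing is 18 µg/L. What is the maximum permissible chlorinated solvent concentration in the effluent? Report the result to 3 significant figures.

At the limit, (Qr·Cr + Qe·Cₑ)/(Qr + Qe) = 18:
Cₑ = (55240·18 − 53500·0.1400) / 1740 = 567.1 µg/L.

567 µg/L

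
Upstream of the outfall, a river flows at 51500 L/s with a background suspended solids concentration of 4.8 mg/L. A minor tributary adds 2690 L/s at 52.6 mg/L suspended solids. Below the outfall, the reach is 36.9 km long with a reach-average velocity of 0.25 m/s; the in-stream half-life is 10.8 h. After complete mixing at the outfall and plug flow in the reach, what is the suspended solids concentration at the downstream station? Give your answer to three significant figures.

0.516 mg/L

Mass balance: C = (51500·4.800 + 2690·52.60) / 54190 = 388700/54190 = 7.173 mg/L.
Travel time t = 36.9·1000 / 0.25 = 147600 s = 41.00 h.
Half-life 10.8 h → k = ln 2 / 10.8 = 0.06418 h⁻¹ = 1.540 d⁻¹.
After decay, C = 7.173 × e^(−kt) = 7.173 × 0.07198 = 0.5163 mg/L.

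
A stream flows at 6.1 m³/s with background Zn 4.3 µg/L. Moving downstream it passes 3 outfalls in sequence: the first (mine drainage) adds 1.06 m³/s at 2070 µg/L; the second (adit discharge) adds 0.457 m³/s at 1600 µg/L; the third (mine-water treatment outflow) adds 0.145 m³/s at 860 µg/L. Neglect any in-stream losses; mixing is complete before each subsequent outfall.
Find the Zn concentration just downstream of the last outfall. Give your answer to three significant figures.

396 µg/L

After outfall 1: Q = 6.100 + 1.060 = 7.160 m³/s; C = (6.100·4.300 + 1.060·2070)/7.160 = 310.1 µg/L.
After outfall 2: Q = 7.160 + 0.4570 = 7.617 m³/s; C = (7.160·310.1 + 0.4570·1600)/7.617 = 387.5 µg/L.
After outfall 3: Q = 7.617 + 0.1450 = 7.762 m³/s; C = (7.617·387.5 + 0.1450·860.0)/7.762 = 396.3 µg/L.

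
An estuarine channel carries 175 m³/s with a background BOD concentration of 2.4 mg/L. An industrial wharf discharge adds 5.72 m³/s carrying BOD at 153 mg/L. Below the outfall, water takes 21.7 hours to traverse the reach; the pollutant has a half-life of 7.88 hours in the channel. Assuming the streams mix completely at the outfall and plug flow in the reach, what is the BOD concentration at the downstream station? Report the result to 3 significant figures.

1.06 mg/L

Conservation of mass: C = (175.0·2.400 + 5.720·153.0) / 180.7 = 1295/180.7 = 7.167 mg/L.
Half-life 7.88 h → k = ln 2 / 7.88 = 0.08796 h⁻¹ = 2.111 d⁻¹.
Decay over the reach: 7.167·exp(−kt) = 7.167·0.1483 = 1.063 mg/L.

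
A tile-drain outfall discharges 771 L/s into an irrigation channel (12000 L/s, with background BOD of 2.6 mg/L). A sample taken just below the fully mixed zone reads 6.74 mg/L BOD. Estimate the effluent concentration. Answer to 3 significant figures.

Mass balance: 12000·2.600 + 771.0·Cₑ = 12770·6.740
→ Cₑ = (12770·6.740 − 12000·2.600) / 771.0 = 71.18 mg/L.

71.2 mg/L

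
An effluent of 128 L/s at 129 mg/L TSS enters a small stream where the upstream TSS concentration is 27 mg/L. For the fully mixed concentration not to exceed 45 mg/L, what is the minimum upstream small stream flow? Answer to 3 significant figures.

Set C_mix = 45: (Q·27.00 + 128.0·129.0) / (Q + 128.0) = 45
→ Q = 128.0·(129.0 − 45)/(45 − 27.00) = 597.3 L/s.

597 L/s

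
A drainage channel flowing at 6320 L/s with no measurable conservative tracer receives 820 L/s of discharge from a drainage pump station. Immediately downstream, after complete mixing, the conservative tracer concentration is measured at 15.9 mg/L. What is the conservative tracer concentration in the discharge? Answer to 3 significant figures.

Mass balance: 6320·0 + 820.0·Cₑ = 7140·15.90
→ Cₑ = (7140·15.90 − 6320·0) / 820.0 = 138.4 mg/L.

138 mg/L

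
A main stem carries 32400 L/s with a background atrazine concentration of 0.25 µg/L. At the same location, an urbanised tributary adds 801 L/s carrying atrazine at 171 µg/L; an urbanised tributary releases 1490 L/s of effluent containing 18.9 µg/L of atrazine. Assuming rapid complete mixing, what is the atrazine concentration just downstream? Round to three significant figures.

Flow-weighted average: C = (32400·0.2500 + 801.0·171.0 + 1490·18.90) / 34690 = 173200/34690 = 4.994 µg/L.

4.99 µg/L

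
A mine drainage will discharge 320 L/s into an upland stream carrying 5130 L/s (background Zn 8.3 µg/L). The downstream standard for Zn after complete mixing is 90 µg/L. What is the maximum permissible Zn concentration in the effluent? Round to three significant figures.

1400 µg/L

At the limit, (Qr·Cr + Qe·Cₑ)/(Qr + Qe) = 90:
Cₑ = (5450·90 − 5130·8.300) / 320.0 = 1400 µg/L.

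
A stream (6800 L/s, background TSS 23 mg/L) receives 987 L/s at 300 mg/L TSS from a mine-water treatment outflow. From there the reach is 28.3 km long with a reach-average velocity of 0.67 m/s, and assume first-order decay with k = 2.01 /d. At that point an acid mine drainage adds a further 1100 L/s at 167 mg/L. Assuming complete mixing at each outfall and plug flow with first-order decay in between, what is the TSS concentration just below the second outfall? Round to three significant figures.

39.7 mg/L

After mixing, C = (6800·23.00 + 987.0·300.0) / 7787 = 452500/7787 = 58.11 mg/L; combined flow 7787 L/s.
Travel time t = 28.3·1000 / 0.67 = 42240 s = 11.73 h.
Decay over the reach: 58.11·exp(−kt) = 58.11·0.3743 = 21.75 mg/L.
At the second outfall, C = (7787·21.75 + 1100·167.0) / (7787 + 1100) = 39.73 mg/L.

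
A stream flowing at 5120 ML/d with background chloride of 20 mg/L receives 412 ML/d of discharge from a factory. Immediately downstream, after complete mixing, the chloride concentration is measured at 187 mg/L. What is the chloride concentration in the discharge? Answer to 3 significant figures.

Mass balance: 5120·20.00 + 412.0·Cₑ = 5532·187.0
→ Cₑ = (5532·187.0 − 5120·20.00) / 412.0 = 2262 mg/L.

2260 mg/L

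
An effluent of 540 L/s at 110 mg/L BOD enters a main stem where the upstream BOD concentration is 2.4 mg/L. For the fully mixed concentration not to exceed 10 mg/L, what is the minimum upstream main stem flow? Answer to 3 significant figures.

7110 L/s

Set C_mix = 10: (Q·2.400 + 540.0·110.0) / (Q + 540.0) = 10
→ Q = 540.0·(110.0 − 10)/(10 − 2.400) = 7105 L/s.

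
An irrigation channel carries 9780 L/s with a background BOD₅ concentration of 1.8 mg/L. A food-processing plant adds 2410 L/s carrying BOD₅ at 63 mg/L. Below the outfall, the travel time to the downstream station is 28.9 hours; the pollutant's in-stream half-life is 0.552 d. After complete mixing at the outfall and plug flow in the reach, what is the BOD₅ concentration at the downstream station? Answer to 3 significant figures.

3.06 mg/L

After mixing, C = (9780·1.800 + 2410·63.00) / 12190 = 169400/12190 = 13.90 mg/L.
Half-life 0.552 d → k = ln 2 / 0.552 = 1.256 d⁻¹.
Applying C = C₀e^(−kt): 13.90 × 0.2205 = 3.064 mg/L.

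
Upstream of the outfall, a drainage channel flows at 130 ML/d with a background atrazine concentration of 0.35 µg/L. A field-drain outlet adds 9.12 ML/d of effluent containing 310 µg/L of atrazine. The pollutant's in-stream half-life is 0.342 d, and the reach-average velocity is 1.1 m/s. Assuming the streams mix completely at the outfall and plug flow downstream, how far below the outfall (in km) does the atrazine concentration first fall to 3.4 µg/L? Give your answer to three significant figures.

84.6 km

Conservation of mass: C = (130.0·0.3500 + 9.120·310.0) / 139.1 = 2873/139.1 = 20.65 µg/L.
Half-life 0.342 d → k = ln 2 / 0.342 = 2.027 d⁻¹.
Set 20.65·exp(−k·t) = 3.4 → t = ln(20.65/3.4)/k = 76900 s = 21.36 h.
Distance = v·t = 1.1·76900 = 84590 m = 84.59 km.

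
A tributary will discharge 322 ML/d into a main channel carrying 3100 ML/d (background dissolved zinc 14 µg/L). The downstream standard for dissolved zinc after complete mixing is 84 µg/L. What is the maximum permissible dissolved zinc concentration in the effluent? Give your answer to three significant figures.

758 µg/L

At the limit, (Qr·Cr + Qe·Cₑ)/(Qr + Qe) = 84:
Cₑ = (3422·84 − 3100·14.00) / 322.0 = 757.9 µg/L.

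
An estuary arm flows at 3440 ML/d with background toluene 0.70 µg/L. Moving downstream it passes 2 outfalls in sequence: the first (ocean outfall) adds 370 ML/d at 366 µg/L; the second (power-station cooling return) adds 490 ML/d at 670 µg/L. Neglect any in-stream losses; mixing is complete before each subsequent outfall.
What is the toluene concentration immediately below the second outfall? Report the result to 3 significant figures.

After outfall 1: Q = 3440 + 370.0 = 3810 ML/d; C = (3440·0.7000 + 370.0·366.0)/3810 = 36.18 µg/L.
After outfall 2: Q = 3810 + 490.0 = 4300 ML/d; C = (3810·36.18 + 490.0·670.0)/4300 = 108.4 µg/L.

108 µg/L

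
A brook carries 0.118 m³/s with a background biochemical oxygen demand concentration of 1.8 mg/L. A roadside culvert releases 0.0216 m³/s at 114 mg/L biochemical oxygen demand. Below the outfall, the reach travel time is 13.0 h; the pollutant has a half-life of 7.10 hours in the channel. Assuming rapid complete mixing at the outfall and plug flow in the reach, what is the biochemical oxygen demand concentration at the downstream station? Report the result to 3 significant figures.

5.39 mg/L

After mixing, C = (0.1180·1.800 + 0.02160·114.0) / 0.1396 = 2.675/0.1396 = 19.16 mg/L.
Half-life 7.10 h → k = ln 2 / 7.10 = 0.09763 h⁻¹ = 2.343 d⁻¹.
Applying C = C₀e^(−kt): 19.16 × 0.2811 = 5.385 mg/L.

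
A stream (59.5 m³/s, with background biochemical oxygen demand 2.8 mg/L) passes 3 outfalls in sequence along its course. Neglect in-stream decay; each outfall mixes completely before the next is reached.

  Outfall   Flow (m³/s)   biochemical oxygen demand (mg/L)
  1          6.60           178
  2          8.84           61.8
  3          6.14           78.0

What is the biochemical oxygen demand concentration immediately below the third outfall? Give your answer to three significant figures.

29.2 mg/L

Below outfall 1: Q → 66.10 m³/s, C = (59.50·2.800 + 6.600·178.0)/66.10 = 20.29 mg/L.
Below outfall 2: Q → 74.94 m³/s, C = (66.10·20.29 + 8.840·61.80)/74.94 = 25.19 mg/L.
Below outfall 3: Q → 81.08 m³/s, C = (74.94·25.19 + 6.140·78.00)/81.08 = 29.19 mg/L.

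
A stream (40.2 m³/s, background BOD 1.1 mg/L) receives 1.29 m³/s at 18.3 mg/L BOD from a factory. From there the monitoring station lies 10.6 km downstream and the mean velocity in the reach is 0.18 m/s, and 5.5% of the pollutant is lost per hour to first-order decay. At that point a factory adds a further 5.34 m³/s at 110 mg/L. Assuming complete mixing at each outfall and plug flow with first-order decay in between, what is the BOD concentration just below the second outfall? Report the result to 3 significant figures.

Mass balance: C = (40.20·1.100 + 1.290·18.30) / 41.49 = 67.83/41.49 = 1.635 mg/L; combined flow 41.49 m³/s.
Travel time t = 10.6·1000 / 0.18 = 58890 s = 16.36 h.
5.5%/h lost → k = −ln(1 − 0.055) = 0.05657 h⁻¹.
First-order decay: C = 1.635·exp(−k·t) = 1.635·0.3964 = 0.6480 mg/L.
At the second outfall, C = (41.49·0.6480 + 5.340·110.0) / (41.49 + 5.340) = 13.12 mg/L.

13.1 mg/L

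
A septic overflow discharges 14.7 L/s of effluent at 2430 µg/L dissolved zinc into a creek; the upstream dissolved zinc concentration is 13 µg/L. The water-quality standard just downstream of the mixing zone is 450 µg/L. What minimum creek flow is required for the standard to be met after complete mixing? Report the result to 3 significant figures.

66.6 L/s

Set C_mix = 450: (Q·13.00 + 14.70·2430) / (Q + 14.70) = 450
→ Q = 14.70·(2430 − 450)/(450 − 13.00) = 66.60 L/s.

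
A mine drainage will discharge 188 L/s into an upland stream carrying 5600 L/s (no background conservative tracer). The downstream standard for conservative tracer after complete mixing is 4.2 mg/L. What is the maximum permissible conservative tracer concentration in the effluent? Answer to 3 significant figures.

129 mg/L

At the limit, (Qr·Cr + Qe·Cₑ)/(Qr + Qe) = 4.2:
Cₑ = (5788·4.2 − 5600·0) / 188.0 = 129.3 mg/L.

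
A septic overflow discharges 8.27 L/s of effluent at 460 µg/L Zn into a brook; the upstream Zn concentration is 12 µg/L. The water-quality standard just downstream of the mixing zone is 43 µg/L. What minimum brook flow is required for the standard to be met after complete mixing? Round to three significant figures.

111 L/s

Set C_mix = 43: (Q·12.00 + 8.270·460.0) / (Q + 8.270) = 43
→ Q = 8.270·(460.0 − 43)/(43 − 12.00) = 111.2 L/s.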